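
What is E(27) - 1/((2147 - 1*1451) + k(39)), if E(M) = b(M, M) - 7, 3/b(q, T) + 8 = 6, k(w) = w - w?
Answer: -5917/696 ≈ -8.5014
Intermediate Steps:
k(w) = 0
b(q, T) = -3/2 (b(q, T) = 3/(-8 + 6) = 3/(-2) = 3*(-½) = -3/2)
E(M) = -17/2 (E(M) = -3/2 - 7 = -17/2)
E(27) - 1/((2147 - 1*1451) + k(39)) = -17/2 - 1/((2147 - 1*1451) + 0) = -17/2 - 1/((2147 - 1451) + 0) = -17/2 - 1/(696 + 0) = -17/2 - 1/696 = -5917/696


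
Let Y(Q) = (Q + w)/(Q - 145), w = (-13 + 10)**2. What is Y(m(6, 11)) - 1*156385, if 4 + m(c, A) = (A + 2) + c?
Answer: -10165037/65 ≈ -1.5639e+5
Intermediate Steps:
w = 9 (w = (-3)**2 = 9)
m(c, A) = -2 + A + c (m(c, A) = -4 + ((A + 2) + c) = -4 + ((2 + A) + c) = -4 + (2 + A + c) = -2 + A + c)
Y(Q) = (9 + Q)/(-145 + Q) (Y(Q) = (Q + 9)/(Q - 145) = (9 + Q)/(-145 + Q))
Y(m(6, 11)) - 1*156385 = (9 + (-2 + 11 + 6))/(-145 + (-2 + 11 + 6)) - 1*156385 = (9 + 15)/(-145 + 15) - 156385 = 24/(-130) - 156385 = -1/130*24 - 156385 = -12/65 - 156385 = -10165037/65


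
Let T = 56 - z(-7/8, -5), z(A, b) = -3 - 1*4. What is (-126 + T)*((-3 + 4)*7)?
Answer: -441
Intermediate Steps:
z(A, b) = -7 (z(A, b) = -3 - 4 = -7)
T = 63 (T = 56 - 1*(-7) = 56 + 7 = 63)
(-126 + T)*((-3 + 4)*7) = (-126 + 63)*((-3 + 4)*7) = -63*7 = -441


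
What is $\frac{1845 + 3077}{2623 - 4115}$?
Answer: $- \frac{2461}{746} \approx -3.2989$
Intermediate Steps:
$\frac{1845 + 3077}{2623 - 4115} = \frac{4922}{-1492} = 4922 \left(- \frac{1}{1492}\right) = - \frac{2461}{746}$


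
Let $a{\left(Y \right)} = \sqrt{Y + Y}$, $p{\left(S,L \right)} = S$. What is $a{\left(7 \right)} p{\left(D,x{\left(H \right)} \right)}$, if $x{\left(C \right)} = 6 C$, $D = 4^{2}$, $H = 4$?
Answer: $16 \sqrt{14} \approx 59.867$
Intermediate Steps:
$D = 16$
$a{\left(Y \right)} = \sqrt{2} \sqrt{Y}$ ($a{\left(Y \right)} = \sqrt{2 Y} = \sqrt{2} \sqrt{Y}$)
$a{\left(7 \right)} p{\left(D,x{\left(H \right)} \right)} = \sqrt{2} \sqrt{7} \cdot 16 = \sqrt{14} \cdot 16 = 16 \sqrt{14}$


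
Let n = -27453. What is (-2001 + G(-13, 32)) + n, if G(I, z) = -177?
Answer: -29631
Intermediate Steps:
(-2001 + G(-13, 32)) + n = (-2001 - 177) - 27453 = -2178 - 27453 = -29631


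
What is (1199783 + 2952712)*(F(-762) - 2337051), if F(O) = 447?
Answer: -9702736426980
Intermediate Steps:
(1199783 + 2952712)*(F(-762) - 2337051) = (1199783 + 2952712)*(447 - 2337051) = 4152495*(-2336604) = -9702736426980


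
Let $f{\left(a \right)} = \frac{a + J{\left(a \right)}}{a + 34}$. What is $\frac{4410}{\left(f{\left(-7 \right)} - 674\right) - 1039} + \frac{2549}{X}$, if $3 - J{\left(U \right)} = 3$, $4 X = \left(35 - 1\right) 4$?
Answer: $\frac{56931631}{786386} \approx 72.396$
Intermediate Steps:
$X = 34$ ($X = \frac{\left(35 - 1\right) 4}{4} = \frac{34 \cdot 4}{4} = \frac{1}{4} \cdot 136 = 34$)
$J{\left(U \right)} = 0$ ($J{\left(U \right)} = 3 - 3 = 0$)
$f{\left(a \right)} = \frac{a}{34 + a}$ ($f{\left(a \right)} = \frac{a + 0}{a + 34} = \frac{a}{34 + a}$)
$\frac{4410}{\left(f{\left(-7 \right)} - 674\right) - 1039} + \frac{2549}{X} = \frac{4410}{\left(- \frac{7}{34 - 7} - 674\right) - 1039} + \frac{2549}{34} = \frac{4410}{\left(- \frac{7}{27} - 674\right) - 1039} + 2549 \cdot \frac{1}{34} = \frac{4410}{\left(\left(-7\right) \frac{1}{27} - 674\right) - 1039} + \frac{2549}{34} = \frac{4410}{\left(- \frac{7}{27} - 674\right) - 1039} + \frac{2549}{34} = \frac{4410}{- \frac{18205}{27} - 1039} + \frac{2549}{34} = \frac{4410}{- \frac{46258}{27}} + \frac{2549}{34} = 4410 \left(- \frac{27}{46258}\right) + \frac{2549}{34} = - \frac{59535}{23129} + \frac{2549}{34} = \frac{56931631}{786386}$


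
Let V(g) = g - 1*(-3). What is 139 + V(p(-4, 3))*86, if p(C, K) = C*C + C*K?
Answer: 741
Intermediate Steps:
p(C, K) = C² + C*K
V(g) = 3 + g (V(g) = g + 3 = 3 + g)
139 + V(p(-4, 3))*86 = 139 + (3 - 4*(-4 + 3))*86 = 139 + (3 - 4*(-1))*86 = 139 + (3 + 4)*86 = 139 + 7*86 = 139 + 602 = 741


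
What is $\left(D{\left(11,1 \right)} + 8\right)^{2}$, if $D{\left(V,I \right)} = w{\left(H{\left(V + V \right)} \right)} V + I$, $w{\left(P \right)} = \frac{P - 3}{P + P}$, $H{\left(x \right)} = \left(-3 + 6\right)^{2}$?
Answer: $\frac{1444}{9} \approx 160.44$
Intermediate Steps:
$H{\left(x \right)} = 9$ ($H{\left(x \right)} = 3^{2} = 9$)
$w{\left(P \right)} = \frac{-3 + P}{2 P}$
$D{\left(V,I \right)} = I + \frac{V}{3}$ ($D{\left(V,I \right)} = \frac{-3 + 9}{2 \cdot 9} V + I = \frac{1}{2} \cdot \frac{1}{9} \cdot 6 V + I = \frac{V}{3} + I = I + \frac{V}{3}$)
$\left(D{\left(11,1 \right)} + 8\right)^{2} = \left(\left(1 + \frac{1}{3} \cdot 11\right) + 8\right)^{2} = \left(\left(1 + \frac{11}{3}\right) + 8\right)^{2} = \left(\frac{14}{3} + 8\right)^{2} = \left(\frac{38}{3}\right)^{2} = \frac{1444}{9}$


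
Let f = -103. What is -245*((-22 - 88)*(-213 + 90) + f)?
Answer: -3289615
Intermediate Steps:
-245*((-22 - 88)*(-213 + 90) + f) = -245*((-22 - 88)*(-213 + 90) - 103) = -245*(-110*(-123) - 103) = -245*(13530 - 103) = -245*13427 = -3289615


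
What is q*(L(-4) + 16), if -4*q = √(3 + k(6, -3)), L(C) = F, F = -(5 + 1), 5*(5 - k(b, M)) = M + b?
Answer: -√185/2 ≈ -6.8007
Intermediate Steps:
k(b, M) = 5 - M/5 - b/5 (k(b, M) = 5 - (M + b)/5 = 5 + (-M/5 - b/5) = 5 - M/5 - b/5)
F = -6 (F = -1*6 = -6)
L(C) = -6
q = -√185/20 (q = -√(3 + (5 - ⅕*(-3) - ⅕*6))/4 = -√(3 + (5 + ⅗ - 6/5))/4 = -√(3 + 22/5)/4 = -√185/20 ≈ -0.68007)
q*(L(-4) + 16) = (-√185/20)*(-6 + 16) = -√185/20*10 = -√185/2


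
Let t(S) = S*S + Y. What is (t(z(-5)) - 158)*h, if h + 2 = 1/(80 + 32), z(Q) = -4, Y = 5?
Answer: 30551/112 ≈ 272.78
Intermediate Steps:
t(S) = 5 + S**2 (t(S) = S*S + 5 = S**2 + 5 = 5 + S**2)
h = -223/112 (h = -2 + 1/(80 + 32) = -2 + 1/112 = -223/112 ≈ -1.9911)
(t(z(-5)) - 158)*h = ((5 + (-4)**2) - 158)*(-223/112) = ((5 + 16) - 158)*(-223/112) = (21 - 158)*(-223/112) = -137*(-223/112) = 30551/112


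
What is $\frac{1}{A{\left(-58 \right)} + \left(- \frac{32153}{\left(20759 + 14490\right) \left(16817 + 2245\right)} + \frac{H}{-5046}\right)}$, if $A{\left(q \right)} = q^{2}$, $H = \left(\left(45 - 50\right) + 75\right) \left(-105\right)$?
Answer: $\frac{565081724358}{1901757991336189} \approx 0.00029714$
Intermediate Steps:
$H = -7350$ ($H = \left(\left(45 - 50\right) + 75\right) \left(-105\right) = \left(-5 + 75\right) \left(-105\right) = 70 \left(-105\right) = -7350$)
$\frac{1}{A{\left(-58 \right)} + \left(- \frac{32153}{\left(20759 + 14490\right) \left(16817 + 2245\right)} + \frac{H}{-5046}\right)} = \frac{1}{\left(-58\right)^{2} - \left(- \frac{1225}{841} + 32153 \frac{1}{\left(16817 + 2245\right) \left(20759 + 14490\right)}\right)} = \frac{1}{3364 - \left(- \frac{1225}{841} + \frac{32153}{35249 \cdot 19062}\right)} = \frac{1}{3364 + \left(- \frac{32153}{671916438} + \frac{1225}{841}\right)} = \frac{1}{3364 + \frac{823070595877}{565081724358}} = \frac{1}{\frac{1901757991336189}{565081724358}} = \frac{565081724358}{1901757991336189}$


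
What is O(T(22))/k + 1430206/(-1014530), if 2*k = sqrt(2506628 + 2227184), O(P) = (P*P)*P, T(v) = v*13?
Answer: -715103/507265 + 23393656*sqrt(1183453)/1183453 ≈ 21503.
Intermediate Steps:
T(v) = 13*v
O(P) = P**3 (O(P) = P**2*P = P**3)
k = sqrt(1183453) (k = sqrt(2506628 + 2227184)/2 = sqrt(4733812)/2 = (2*sqrt(1183453))/2 = sqrt(1183453) ≈ 1087.9)
O(T(22))/k + 1430206/(-1014530) = (13*22)**3/(sqrt(1183453)) + 1430206/(-1014530) = 286**3*(sqrt(1183453)/1183453) + 1430206*(-1/1014530) = 23393656*(sqrt(1183453)/1183453) - 715103/507265 = 23393656*sqrt(1183453)/1183453 - 715103/507265 = -715103/507265 + 23393656*sqrt(1183453)/1183453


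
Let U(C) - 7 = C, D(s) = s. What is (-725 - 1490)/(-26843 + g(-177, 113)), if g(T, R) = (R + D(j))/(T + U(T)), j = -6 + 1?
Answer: 768605/9314629 ≈ 0.082516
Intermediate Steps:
j = -5
U(C) = 7 + C
g(T, R) = (-5 + R)/(7 + 2*T) (g(T, R) = (R - 5)/(T + (7 + T)) = (-5 + R)/(7 + 2*T))
(-725 - 1490)/(-26843 + g(-177, 113)) = (-725 - 1490)/(-26843 + (-5 + 113)/(7 + 2*(-177))) = -2215/(-26843 + 108/(7 - 354)) = -2215/(-26843 + 108/(-347)) = -2215/(-26843 - 1/347*108) = -2215/(-26843 - 108/347) = -2215/(-9314629/347) = -2215*(-347/9314629) = 768605/9314629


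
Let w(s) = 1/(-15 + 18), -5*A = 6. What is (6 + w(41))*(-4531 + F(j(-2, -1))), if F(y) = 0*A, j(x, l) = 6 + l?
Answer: -86089/3 ≈ -28696.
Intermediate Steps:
A = -6/5 (A = -⅕*6 = -6/5 ≈ -1.2000)
w(s) = ⅓ (w(s) = 1/3 = ⅓)
F(y) = 0 (F(y) = 0*(-6/5) = 0)
(6 + w(41))*(-4531 + F(j(-2, -1))) = (6 + ⅓)*(-4531 + 0) = (19/3)*(-4531) = -86089/3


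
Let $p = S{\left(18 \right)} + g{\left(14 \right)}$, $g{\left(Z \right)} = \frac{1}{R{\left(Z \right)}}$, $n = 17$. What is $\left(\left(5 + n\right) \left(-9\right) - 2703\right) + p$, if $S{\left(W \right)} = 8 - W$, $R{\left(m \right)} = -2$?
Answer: $- \frac{5823}{2} \approx -2911.5$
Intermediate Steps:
$g{\left(Z \right)} = - \frac{1}{2}$ ($g{\left(Z \right)} = \frac{1}{-2} = - \frac{1}{2}$)
$p = - \frac{21}{2}$ ($p = \left(8 - 18\right) - \frac{1}{2} = -10 - \frac{1}{2} = - \frac{21}{2} \approx -10.5$)
$\left(\left(5 + n\right) \left(-9\right) - 2703\right) + p = \left(\left(5 + 17\right) \left(-9\right) - 2703\right) - \frac{21}{2} = \left(22 \left(-9\right) - 2703\right) - \frac{21}{2} = \left(-198 - 2703\right) - \frac{21}{2} = -2901 - \frac{21}{2} = - \frac{5823}{2}$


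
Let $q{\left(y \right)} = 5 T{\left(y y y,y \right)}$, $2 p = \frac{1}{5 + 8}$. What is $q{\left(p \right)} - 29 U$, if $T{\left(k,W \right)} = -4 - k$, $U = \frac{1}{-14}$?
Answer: $- \frac{2205823}{123032} \approx -17.929$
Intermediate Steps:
$U = - \frac{1}{14} \approx -0.071429$
$p = \frac{1}{26}$ ($p = \frac{1}{2 \left(5 + 8\right)} = \frac{1}{2 \cdot 13} = \frac{1}{2} \cdot \frac{1}{13} = \frac{1}{26} \approx 0.038462$)
$q{\left(y \right)} = -20 - 5 y^{3}$ ($q{\left(y \right)} = 5 \left(-4 - y y y\right) = 5 \left(-4 - y^{2} y\right) = 5 \left(-4 - y^{3}\right) = -20 - 5 y^{3}$)
$q{\left(p \right)} - 29 U = \left(-20 - \frac{5}{17576}\right) - - \frac{29}{14} = \left(-20 - \frac{5}{17576}\right) + \frac{29}{14} = - \frac{351525}{17576} + \frac{29}{14} = - \frac{2205823}{123032}$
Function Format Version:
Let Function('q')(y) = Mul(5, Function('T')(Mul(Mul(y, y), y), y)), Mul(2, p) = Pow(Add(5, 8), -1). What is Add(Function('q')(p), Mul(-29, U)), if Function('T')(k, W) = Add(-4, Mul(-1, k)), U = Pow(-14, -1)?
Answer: Rational(-2205823, 123032) ≈ -17.929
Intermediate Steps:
U = Rational(-1, 14) ≈ -0.071429
p = Rational(1, 26) (p = Mul(Rational(1, 2), Pow(Add(5, 8), -1)) = Mul(Rational(1, 2), Pow(13, -1)) = Mul(Rational(1, 2), Rational(1, 13)) = Rational(1, 26) ≈ 0.038462)
Function('q')(y) = Add(-20, Mul(-5, Pow(y, 3))) (Function('q')(y) = Mul(5, Add(-4, Mul(-1, Mul(Mul(y, y), y)))) = Mul(5, Add(-4, Mul(-1, Mul(Pow(y, 2), y)))) = Mul(5, Add(-4, Mul(-1, Pow(y, 3)))) = Add(-20, Mul(-5, Pow(y, 3))))
Add(Function('q')(p), Mul(-29, U)) = Add(Add(-20, Mul(-5, Pow(Rational(1, 26), 3))), Mul(-29, Rational(-1, 14))) = Add(Add(-20, Mul(-5, Rational(1, 17576))), Rational(29, 14)) = Add(Add(-20, Rational(-5, 17576)), Rational(29, 14)) = Add(Rational(-351525, 17576), Rational(29, 14)) = Rational(-2205823, 123032)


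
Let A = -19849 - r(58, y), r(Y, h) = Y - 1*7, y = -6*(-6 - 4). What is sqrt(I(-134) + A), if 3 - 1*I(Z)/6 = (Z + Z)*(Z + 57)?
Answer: I*sqrt(143698) ≈ 379.08*I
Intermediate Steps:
I(Z) = 18 - 12*Z*(57 + Z) (I(Z) = 18 - 6*(Z + Z)*(Z + 57) = 18 - 6*2*Z*(57 + Z) = 18 - 12*Z*(57 + Z))
y = 60 (y = -6*(-10) = 60)
r(Y, h) = -7 + Y (r(Y, h) = Y - 7 = -7 + Y)
A = -19900 (A = -19849 - (-7 + 58) = -19849 - 1*51 = -19849 - 51 = -19900)
sqrt(I(-134) + A) = sqrt((18 - 684*(-134) - 12*(-134)**2) - 19900) = sqrt((18 + 91656 - 12*17956) - 19900) = sqrt((18 + 91656 - 215472) - 19900) = sqrt(-123798 - 19900) = sqrt(-143698) = I*sqrt(143698)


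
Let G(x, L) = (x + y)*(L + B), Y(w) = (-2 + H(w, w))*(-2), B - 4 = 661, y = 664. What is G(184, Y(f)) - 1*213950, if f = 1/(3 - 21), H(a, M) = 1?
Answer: 351666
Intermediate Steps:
f = -1/18 (f = 1/(-18) = -1/18 ≈ -0.055556)
B = 665 (B = 4 + 661 = 665)
Y(w) = 2 (Y(w) = (-2 + 1)*(-2) = -1*(-2) = 2)
G(x, L) = (664 + x)*(665 + L) (G(x, L) = (x + 664)*(L + 665) = (664 + x)*(665 + L))
G(184, Y(f)) - 1*213950 = (441560 + 664*2 + 665*184 + 2*184) - 1*213950 = (441560 + 1328 + 122360 + 368) - 213950 = 565616 - 213950 = 351666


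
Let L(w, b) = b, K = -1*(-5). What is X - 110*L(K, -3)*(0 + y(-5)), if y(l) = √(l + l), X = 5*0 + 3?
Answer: 3 + 330*I*√10 ≈ 3.0 + 1043.6*I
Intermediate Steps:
K = 5
X = 3 (X = 0 + 3 = 3)
y(l) = √2*√l (y(l) = √(2*l) = √2*√l)
X - 110*L(K, -3)*(0 + y(-5)) = 3 - (-330)*(0 + √2*√(-5)) = 3 - (-330)*(0 + √2*(I*√5)) = 3 - (-330)*(0 + I*√10) = 3 - (-330)*I*√10 = 3 + 330*I*√10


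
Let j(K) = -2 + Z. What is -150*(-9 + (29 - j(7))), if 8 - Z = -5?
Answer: -1350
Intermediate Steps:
Z = 13 (Z = 8 - 1*(-5) = 8 + 5 = 13)
j(K) = 11 (j(K) = -2 + 13 = 11)
-150*(-9 + (29 - j(7))) = -150*(-9 + (29 - 1*11)) = -150*(-9 + (29 - 11)) = -150*(-9 + 18) = -150*9 = -1350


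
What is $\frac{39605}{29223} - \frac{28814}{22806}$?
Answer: $\frac{3400006}{37025541} \approx 0.091829$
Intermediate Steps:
$\frac{39605}{29223} - \frac{28814}{22806} = 39605 \cdot \frac{1}{29223} - \frac{14407}{11403} = \frac{39605}{29223} - \frac{14407}{11403} = \frac{3400006}{37025541}$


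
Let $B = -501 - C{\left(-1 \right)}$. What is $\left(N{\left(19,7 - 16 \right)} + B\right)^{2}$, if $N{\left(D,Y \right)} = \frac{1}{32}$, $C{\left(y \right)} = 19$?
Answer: $\frac{276856321}{1024} \approx 2.7037 \cdot 10^{5}$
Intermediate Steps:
$N{\left(D,Y \right)} = \frac{1}{32}$
$B = -520$ ($B = -501 - 19 = -520$)
$\left(N{\left(19,7 - 16 \right)} + B\right)^{2} = \left(\frac{1}{32} - 520\right)^{2} = \left(- \frac{16639}{32}\right)^{2} = \frac{276856321}{1024}$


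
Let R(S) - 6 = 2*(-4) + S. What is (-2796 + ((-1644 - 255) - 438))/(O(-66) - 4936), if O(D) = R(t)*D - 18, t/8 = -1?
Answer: 5133/4294 ≈ 1.1954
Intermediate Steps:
t = -8 (t = 8*(-1) = -8)
R(S) = -2 + S (R(S) = 6 + (2*(-4) + S) = 6 + (-8 + S) = -2 + S)
O(D) = -18 - 10*D (O(D) = (-2 - 8)*D - 18 = -10*D - 18 = -18 - 10*D)
(-2796 + ((-1644 - 255) - 438))/(O(-66) - 4936) = (-2796 + ((-1644 - 255) - 438))/((-18 - 10*(-66)) - 4936) = (-2796 + (-1899 - 438))/((-18 + 660) - 4936) = (-2796 - 2337)/(642 - 4936) = -5133/(-4294) = -5133*(-1/4294) = 5133/4294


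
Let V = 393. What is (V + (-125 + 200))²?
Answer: 219024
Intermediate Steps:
(V + (-125 + 200))² = (393 + (-125 + 200))² = (393 + 75)² = 468² = 219024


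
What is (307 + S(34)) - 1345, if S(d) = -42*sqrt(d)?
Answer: -1038 - 42*sqrt(34) ≈ -1282.9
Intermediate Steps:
(307 + S(34)) - 1345 = (307 - 42*sqrt(34)) - 1345 = -1038 - 42*sqrt(34)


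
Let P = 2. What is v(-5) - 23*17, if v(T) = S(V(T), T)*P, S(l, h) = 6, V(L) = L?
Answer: -379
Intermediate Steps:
v(T) = 12 (v(T) = 6*2 = 12)
v(-5) - 23*17 = 12 - 23*17 = 12 - 391 = -379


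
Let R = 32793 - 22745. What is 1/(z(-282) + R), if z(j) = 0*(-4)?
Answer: 1/10048 ≈ 9.9522e-5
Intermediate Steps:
z(j) = 0
R = 10048
1/(z(-282) + R) = 1/(0 + 10048) = 1/10048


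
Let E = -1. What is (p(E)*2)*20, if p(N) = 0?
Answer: 0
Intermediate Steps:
(p(E)*2)*20 = (0*2)*20 = 0*20 = 0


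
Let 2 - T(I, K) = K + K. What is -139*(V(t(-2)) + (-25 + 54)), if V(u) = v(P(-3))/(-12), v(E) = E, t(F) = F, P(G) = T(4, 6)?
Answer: -24881/6 ≈ -4146.8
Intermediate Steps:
T(I, K) = 2 - 2*K (T(I, K) = 2 - (K + K) = 2 - 2*K)
P(G) = -10 (P(G) = 2 - 2*6 = 2 - 12 = -10)
V(u) = ⅚ (V(u) = -10/(-12) = -10*(-1/12) = ⅚)
-139*(V(t(-2)) + (-25 + 54)) = -139*(⅚ + (-25 + 54)) = -139*(⅚ + 29) = -139*179/6 = -24881/6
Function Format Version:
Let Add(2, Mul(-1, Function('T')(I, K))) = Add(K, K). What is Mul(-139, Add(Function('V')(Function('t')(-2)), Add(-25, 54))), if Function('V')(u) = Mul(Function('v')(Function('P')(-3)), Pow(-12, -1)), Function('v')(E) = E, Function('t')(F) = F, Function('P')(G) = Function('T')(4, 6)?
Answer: Rational(-24881, 6) ≈ -4146.8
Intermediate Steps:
Function('T')(I, K) = Add(2, Mul(-2, K)) (Function('T')(I, K) = Add(2, Mul(-1, Add(K, K))) = Add(2, Mul(-1, Mul(2, K))) = Add(2, Mul(-2, K)))
Function('P')(G) = -10 (Function('P')(G) = Add(2, Mul(-2, 6)) = Add(2, -12) = -10)
Function('V')(u) = Rational(5, 6) (Function('V')(u) = Mul(-10, Pow(-12, -1)) = Mul(-10, Rational(-1, 12)) = Rational(5, 6))
Mul(-139, Add(Function('V')(Function('t')(-2)), Add(-25, 54))) = Mul(-139, Add(Rational(5, 6), Add(-25, 54))) = Mul(-139, Add(Rational(5, 6), 29)) = Mul(-139, Rational(179, 6)) = Rational(-24881, 6)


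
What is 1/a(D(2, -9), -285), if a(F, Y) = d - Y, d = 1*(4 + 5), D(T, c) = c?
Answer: 1/294 ≈ 0.0034014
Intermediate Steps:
d = 9 (d = 1*9 = 9)
a(F, Y) = 9 - Y
1/a(D(2, -9), -285) = 1/(9 - 1*(-285)) = 1/(9 + 285) = 1/294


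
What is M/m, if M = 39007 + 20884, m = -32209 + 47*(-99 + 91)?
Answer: -59891/32585 ≈ -1.8380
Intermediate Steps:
m = -32585 (m = -32209 + 47*(-8) = -32209 - 376 = -32585)
M = 59891
M/m = 59891/(-32585) = 59891*(-1/32585) = -59891/32585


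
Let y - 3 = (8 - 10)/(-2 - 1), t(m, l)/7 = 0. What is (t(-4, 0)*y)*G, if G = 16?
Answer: 0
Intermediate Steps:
t(m, l) = 0 (t(m, l) = 7*0 = 0)
y = 11/3 (y = 3 + (8 - 10)/(-2 - 1) = 3 - 2/(-3) = 3 - 2*(-⅓) = 3 + ⅔ = 11/3 ≈ 3.6667)
(t(-4, 0)*y)*G = (0*(11/3))*16 = 0*16 = 0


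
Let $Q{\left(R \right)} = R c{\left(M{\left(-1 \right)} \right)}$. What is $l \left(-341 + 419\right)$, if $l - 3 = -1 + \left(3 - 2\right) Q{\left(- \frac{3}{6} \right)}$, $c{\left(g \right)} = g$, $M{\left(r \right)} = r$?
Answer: $195$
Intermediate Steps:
$Q{\left(R \right)} = - R$ ($Q{\left(R \right)} = R \left(-1\right) = - R$)
$l = \frac{5}{2}$ ($l = 3 - \left(1 - \left(3 - 2\right) \left(- \frac{-3}{6}\right)\right) = 3 - \left(1 - \left(-1\right) \left(- \frac{1}{2}\right)\right) = 3 + \left(-1 + 1 \cdot \frac{1}{2}\right) = 3 + \left(-1 + \frac{1}{2}\right) = 3 - \frac{1}{2} = \frac{5}{2} \approx 2.5$)
$l \left(-341 + 419\right) = \frac{5 \left(-341 + 419\right)}{2} = \frac{5}{2} \cdot 78 = 195$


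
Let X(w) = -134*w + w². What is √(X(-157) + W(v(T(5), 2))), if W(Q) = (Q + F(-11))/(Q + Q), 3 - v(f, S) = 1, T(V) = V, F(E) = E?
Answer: √182739/2 ≈ 213.74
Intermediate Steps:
X(w) = w² - 134*w
v(f, S) = 2 (v(f, S) = 3 - 1*1 = 3 - 1 = 2)
W(Q) = (-11 + Q)/(2*Q) (W(Q) = (Q - 11)/(Q + Q) = (-11 + Q)/((2*Q)) = (-11 + Q)*(1/(2*Q)) = (-11 + Q)/(2*Q))
√(X(-157) + W(v(T(5), 2))) = √(-157*(-134 - 157) + (½)*(-11 + 2)/2) = √(-157*(-291) + (½)*(½)*(-9)) = √(45687 - 9/4) = √(182739/4) = √182739/2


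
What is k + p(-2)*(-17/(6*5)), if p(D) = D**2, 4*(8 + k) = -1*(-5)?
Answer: -541/60 ≈ -9.0167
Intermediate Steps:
k = -27/4 (k = -8 + (-1*(-5))/4 = -8 + (1/4)*5 = -8 + 5/4 = -27/4 ≈ -6.7500)
k + p(-2)*(-17/(6*5)) = -27/4 + (-2)**2*(-17/(6*5)) = -27/4 + 4*(-17/30) = -27/4 - 34/15 = -541/60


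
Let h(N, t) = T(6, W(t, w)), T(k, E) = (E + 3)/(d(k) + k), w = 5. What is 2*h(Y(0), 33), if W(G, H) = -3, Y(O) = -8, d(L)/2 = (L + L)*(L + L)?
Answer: 0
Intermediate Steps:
d(L) = 8*L² (d(L) = 2*((L + L)*(L + L)) = 2*((2*L)*(2*L)) = 2*(4*L²) = 8*L²)
T(k, E) = (3 + E)/(k + 8*k²) (T(k, E) = (E + 3)/(8*k² + k) = (3 + E)/(k + 8*k²))
h(N, t) = 0 (h(N, t) = (3 - 3)/(6*(1 + 8*6)) = (⅙)*0/(1 + 48) = (⅙)*0/49 = (⅙)*(1/49)*0 = 0)
2*h(Y(0), 33) = 2*0 = 0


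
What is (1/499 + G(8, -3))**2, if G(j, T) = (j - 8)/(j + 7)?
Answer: 1/249001 ≈ 4.0160e-6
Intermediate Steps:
G(j, T) = (-8 + j)/(7 + j)
(1/499 + G(8, -3))**2 = (1/499 + (-8 + 8)/(7 + 8))**2 = (1/499 + 0/15)**2 = (1/499 + (1/15)*0)**2 = (1/499 + 0)**2 = (1/499)**2 = 1/249001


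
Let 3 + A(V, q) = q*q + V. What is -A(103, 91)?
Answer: -8381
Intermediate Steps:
A(V, q) = -3 + V + q² (A(V, q) = -3 + (q*q + V) = -3 + (q² + V) = -3 + (V + q²) = -3 + V + q²)
-A(103, 91) = -(-3 + 103 + 91²) = -(-3 + 103 + 8281) = -1*8381 = -8381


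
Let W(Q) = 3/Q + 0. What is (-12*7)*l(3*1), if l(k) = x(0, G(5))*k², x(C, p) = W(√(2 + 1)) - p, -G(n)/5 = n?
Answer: -18900 - 756*√3 ≈ -20209.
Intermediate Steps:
G(n) = -5*n
W(Q) = 3/Q
x(C, p) = √3 - p (x(C, p) = 3/(√(2 + 1)) - p = 3/(√3) - p = 3*(√3/3) - p = √3 - p)
l(k) = k²*(25 + √3) (l(k) = (√3 - (-5)*5)*k² = (√3 - 1*(-25))*k² = (√3 + 25)*k² = (25 + √3)*k² = k²*(25 + √3))
(-12*7)*l(3*1) = (-12*7)*((3*1)²*(25 + √3)) = -84*3²*(25 + √3) = -756*(25 + √3) = -84*(225 + 9*√3) = -18900 - 756*√3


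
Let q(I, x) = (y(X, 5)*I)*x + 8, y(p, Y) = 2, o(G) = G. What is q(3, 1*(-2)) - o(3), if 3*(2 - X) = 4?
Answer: -7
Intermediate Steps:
X = ⅔ (X = 2 - ⅓*4 = 2 - 4/3 = ⅔ ≈ 0.66667)
q(I, x) = 8 + 2*I*x (q(I, x) = (2*I)*x + 8 = 2*I*x + 8 = 8 + 2*I*x)
q(3, 1*(-2)) - o(3) = (8 + 2*3*(1*(-2))) - 1*3 = (8 + 2*3*(-2)) - 3 = (8 - 12) - 3 = -4 - 3 = -7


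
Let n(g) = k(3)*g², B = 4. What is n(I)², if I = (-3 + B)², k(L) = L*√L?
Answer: 27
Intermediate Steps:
k(L) = L^(3/2)
I = 1 (I = (-3 + 4)² = 1² = 1)
n(g) = 3*√3*g² (n(g) = 3^(3/2)*g² = (3*√3)*g² = 3*√3*g²)
n(I)² = (3*√3*1²)² = (3*√3*1)² = (3*√3)² = 27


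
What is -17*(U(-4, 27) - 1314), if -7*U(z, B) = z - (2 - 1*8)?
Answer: 156400/7 ≈ 22343.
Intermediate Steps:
U(z, B) = -6/7 - z/7 (U(z, B) = -(z - (2 - 1*8))/7 = -(z - (2 - 8))/7 = -(z - 1*(-6))/7 = -(z + 6)/7 = -(6 + z)/7 = -6/7 - z/7)
-17*(U(-4, 27) - 1314) = -17*((-6/7 - ⅐*(-4)) - 1314) = -17*((-6/7 + 4/7) - 1314) = -17*(-2/7 - 1314) = -17*(-9200/7) = 156400/7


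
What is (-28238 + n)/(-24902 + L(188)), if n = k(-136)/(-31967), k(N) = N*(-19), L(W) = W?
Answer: 451343365/395016219 ≈ 1.1426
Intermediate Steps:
k(N) = -19*N
n = -2584/31967 (n = -19*(-136)/(-31967) = 2584*(-1/31967) = -2584/31967 ≈ -0.080833)
(-28238 + n)/(-24902 + L(188)) = (-28238 - 2584/31967)/(-24902 + 188) = -902686730/31967/(-24714) = -902686730/31967*(-1/24714) = 451343365/395016219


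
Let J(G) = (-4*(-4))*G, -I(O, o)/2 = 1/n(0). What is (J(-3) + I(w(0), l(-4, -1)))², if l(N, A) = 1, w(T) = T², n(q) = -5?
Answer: 56644/25 ≈ 2265.8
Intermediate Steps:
I(O, o) = ⅖ (I(O, o) = -2/(-5) = -2*(-⅕) = ⅖)
J(G) = 16*G
(J(-3) + I(w(0), l(-4, -1)))² = (16*(-3) + ⅖)² = (-48 + ⅖)² = (-238/5)² = 56644/25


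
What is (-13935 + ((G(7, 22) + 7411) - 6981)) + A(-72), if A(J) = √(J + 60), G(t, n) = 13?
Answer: -13492 + 2*I*√3 ≈ -13492.0 + 3.4641*I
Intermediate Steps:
A(J) = √(60 + J)
(-13935 + ((G(7, 22) + 7411) - 6981)) + A(-72) = (-13935 + ((13 + 7411) - 6981)) + √(60 - 72) = (-13935 + (7424 - 6981)) + √(-12) = (-13935 + 443) + 2*I*√3 = -13492 + 2*I*√3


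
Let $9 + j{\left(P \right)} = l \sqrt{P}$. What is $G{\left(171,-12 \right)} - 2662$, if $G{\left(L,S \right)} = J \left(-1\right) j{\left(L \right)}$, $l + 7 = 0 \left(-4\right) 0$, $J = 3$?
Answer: $-2635 + 63 \sqrt{19} \approx -2360.4$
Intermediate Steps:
$l = -7$ ($l = -7 + 0 \left(-4\right) 0 = -7 + 0 \cdot 0 = -7 + 0 = -7$)
$j{\left(P \right)} = -9 - 7 \sqrt{P}$
$G{\left(L,S \right)} = 27 + 21 \sqrt{L}$ ($G{\left(L,S \right)} = 3 \left(-1\right) \left(-9 - 7 \sqrt{L}\right) = - 3 \left(-9 - 7 \sqrt{L}\right) = 27 + 21 \sqrt{L}$)
$G{\left(171,-12 \right)} - 2662 = \left(27 + 21 \sqrt{171}\right) - 2662 = \left(27 + 21 \cdot 3 \sqrt{19}\right) - 2662 = \left(27 + 63 \sqrt{19}\right) - 2662 = -2635 + 63 \sqrt{19}$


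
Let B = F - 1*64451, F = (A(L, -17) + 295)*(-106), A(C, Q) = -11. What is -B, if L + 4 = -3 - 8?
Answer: 94555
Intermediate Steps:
L = -15 (L = -4 + (-3 - 8) = -4 - 11 = -15)
F = -30104 (F = (-11 + 295)*(-106) = 284*(-106) = -30104)
B = -94555 (B = -30104 - 1*64451 = -30104 - 64451 = -94555)
-B = -1*(-94555) = 94555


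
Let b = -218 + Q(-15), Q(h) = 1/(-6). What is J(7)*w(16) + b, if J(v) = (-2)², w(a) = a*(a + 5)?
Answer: 6755/6 ≈ 1125.8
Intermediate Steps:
w(a) = a*(5 + a)
Q(h) = -⅙
J(v) = 4
b = -1309/6 (b = -218 - ⅙ = -1309/6 ≈ -218.17)
J(7)*w(16) + b = 4*(16*(5 + 16)) - 1309/6 = 4*(16*21) - 1309/6 = 4*336 - 1309/6 = 1344 - 1309/6 = 6755/6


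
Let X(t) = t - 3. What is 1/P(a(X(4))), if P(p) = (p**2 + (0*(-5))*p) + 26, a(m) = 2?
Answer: 1/30 ≈ 0.033333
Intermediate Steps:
X(t) = -3 + t
P(p) = 26 + p**2 (P(p) = (p**2 + 0*p) + 26 = (p**2 + 0) + 26 = p**2 + 26 = 26 + p**2)
1/P(a(X(4))) = 1/(26 + 2**2) = 1/(26 + 4) = 1/30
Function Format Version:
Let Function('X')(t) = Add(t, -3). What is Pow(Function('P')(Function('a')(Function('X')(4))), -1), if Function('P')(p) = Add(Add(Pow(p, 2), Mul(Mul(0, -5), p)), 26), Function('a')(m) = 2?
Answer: Rational(1, 30) ≈ 0.033333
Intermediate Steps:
Function('X')(t) = Add(-3, t)
Function('P')(p) = Add(26, Pow(p, 2)) (Function('P')(p) = Add(Add(Pow(p, 2), Mul(0, p)), 26) = Add(Add(Pow(p, 2), 0), 26) = Add(Pow(p, 2), 26) = Add(26, Pow(p, 2)))
Pow(Function('P')(Function('a')(Function('X')(4))), -1) = Pow(Add(26, Pow(2, 2)), -1) = Pow(Add(26, 4), -1) = Pow(30, -1) = Rational(1, 30)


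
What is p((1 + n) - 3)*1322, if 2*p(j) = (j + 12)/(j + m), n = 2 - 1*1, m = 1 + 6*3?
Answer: 7271/18 ≈ 403.94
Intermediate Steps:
m = 19 (m = 1 + 18 = 19)
n = 1 (n = 2 - 1 = 1)
p(j) = (12 + j)/(2*(19 + j)) (p(j) = ((j + 12)/(j + 19))/2 = ((12 + j)/(19 + j))/2 = (12 + j)/(2*(19 + j)))
p((1 + n) - 3)*1322 = ((12 + ((1 + 1) - 3))/(2*(19 + ((1 + 1) - 3))))*1322 = ((12 + (2 - 3))/(2*(19 + (2 - 3))))*1322 = ((12 - 1)/(2*(19 - 1)))*1322 = ((1/2)*11/18)*1322 = ((1/2)*(1/18)*11)*1322 = (11/36)*1322 = 7271/18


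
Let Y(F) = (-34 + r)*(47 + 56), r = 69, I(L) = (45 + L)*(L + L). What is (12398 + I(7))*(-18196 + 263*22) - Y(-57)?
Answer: -162897265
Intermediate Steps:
I(L) = 2*L*(45 + L) (I(L) = (45 + L)*(2*L) = 2*L*(45 + L))
Y(F) = 3605 (Y(F) = (-34 + 69)*(47 + 56) = 35*103 = 3605)
(12398 + I(7))*(-18196 + 263*22) - Y(-57) = (12398 + 2*7*(45 + 7))*(-18196 + 263*22) - 1*3605 = (12398 + 2*7*52)*(-18196 + 5786) - 3605 = (12398 + 728)*(-12410) - 3605 = 13126*(-12410) - 3605 = -162893660 - 3605 = -162897265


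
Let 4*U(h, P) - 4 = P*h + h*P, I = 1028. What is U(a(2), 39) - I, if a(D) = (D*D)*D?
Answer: -871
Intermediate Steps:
a(D) = D³ (a(D) = D²*D = D³)
U(h, P) = 1 + P*h/2 (U(h, P) = 1 + (P*h + h*P)/4 = 1 + (P*h + P*h)/4 = 1 + (2*P*h)/4 = 1 + P*h/2)
U(a(2), 39) - I = (1 + (½)*39*2³) - 1*1028 = (1 + (½)*39*8) - 1028 = (1 + 156) - 1028 = 157 - 1028 = -871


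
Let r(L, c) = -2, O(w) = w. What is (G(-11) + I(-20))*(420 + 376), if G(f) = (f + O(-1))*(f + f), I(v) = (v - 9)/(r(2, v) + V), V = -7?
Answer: 1914380/9 ≈ 2.1271e+5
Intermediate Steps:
I(v) = 1 - v/9 (I(v) = (v - 9)/(-2 - 7) = (-9 + v)/(-9) = (-9 + v)*(-1/9) = 1 - v/9)
G(f) = 2*f*(-1 + f) (G(f) = (f - 1)*(f + f) = (-1 + f)*(2*f) = 2*f*(-1 + f))
(G(-11) + I(-20))*(420 + 376) = (2*(-11)*(-1 - 11) + (1 - 1/9*(-20)))*(420 + 376) = (2*(-11)*(-12) + (1 + 20/9))*796 = (264 + 29/9)*796 = (2405/9)*796 = 1914380/9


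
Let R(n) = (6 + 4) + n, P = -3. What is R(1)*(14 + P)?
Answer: 121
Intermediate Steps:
R(n) = 10 + n
R(1)*(14 + P) = (10 + 1)*(14 - 3) = 11*11 = 121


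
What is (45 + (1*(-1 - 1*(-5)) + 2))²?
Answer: 2601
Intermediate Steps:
(45 + (1*(-1 - 1*(-5)) + 2))² = (45 + (1*(-1 + 5) + 2))² = (45 + (1*4 + 2))² = (45 + (4 + 2))² = (45 + 6)² = 51² = 2601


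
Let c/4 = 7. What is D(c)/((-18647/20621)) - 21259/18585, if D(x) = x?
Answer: -1589596079/49507785 ≈ -32.108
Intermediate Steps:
c = 28 (c = 4*7 = 28)
D(c)/((-18647/20621)) - 21259/18585 = 28/((-18647/20621)) - 21259/18585 = 28/((-18647*1/20621)) - 21259*1/18585 = 28/(-18647/20621) - 3037/2655 = 28*(-20621/18647) - 3037/2655 = -577388/18647 - 3037/2655 = -1589596079/49507785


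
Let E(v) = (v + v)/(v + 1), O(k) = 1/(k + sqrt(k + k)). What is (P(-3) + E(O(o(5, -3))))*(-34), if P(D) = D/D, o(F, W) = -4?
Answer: -22 + 8*I*sqrt(2) ≈ -22.0 + 11.314*I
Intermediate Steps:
O(k) = 1/(k + sqrt(2)*sqrt(k)) (O(k) = 1/(k + sqrt(2*k)) = 1/(k + sqrt(2)*sqrt(k)))
E(v) = 2*v/(1 + v) (E(v) = (2*v)/(1 + v) = 2*v/(1 + v))
P(D) = 1
(P(-3) + E(O(o(5, -3))))*(-34) = (1 + 2/((-4 + sqrt(2)*sqrt(-4))*(1 + 1/(-4 + sqrt(2)*sqrt(-4)))))*(-34) = (1 + 2/((-4 + sqrt(2)*(2*I))*(1 + 1/(-4 + sqrt(2)*(2*I)))))*(-34) = (1 + 2/((-4 + 2*I*sqrt(2))*(1 + 1/(-4 + 2*I*sqrt(2)))))*(-34) = (1 + 2/((1 + 1/(-4 + 2*I*sqrt(2)))*(-4 + 2*I*sqrt(2))))*(-34) = -34 - 68/((1 + 1/(-4 + 2*I*sqrt(2)))*(-4 + 2*I*sqrt(2)))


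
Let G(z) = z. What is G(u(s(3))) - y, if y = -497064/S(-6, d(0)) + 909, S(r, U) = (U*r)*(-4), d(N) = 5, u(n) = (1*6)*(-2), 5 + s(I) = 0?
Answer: 16106/5 ≈ 3221.2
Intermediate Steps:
s(I) = -5 (s(I) = -5 + 0 = -5)
u(n) = -12 (u(n) = 6*(-2) = -12)
S(r, U) = -4*U*r
y = -16166/5 (y = -497064/((-4*5*(-6))) + 909 = -497064/120 + 909 = -447*139/15 + 909 = -20711/5 + 909 = -16166/5 ≈ -3233.2)
G(u(s(3))) - y = -12 - 1*(-16166/5) = -12 + 16166/5 = 16106/5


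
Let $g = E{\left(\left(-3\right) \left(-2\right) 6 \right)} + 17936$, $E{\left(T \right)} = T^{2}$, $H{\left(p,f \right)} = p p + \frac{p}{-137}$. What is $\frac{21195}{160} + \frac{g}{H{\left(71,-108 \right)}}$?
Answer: $\frac{1505768791}{11048736} \approx 136.28$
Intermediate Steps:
$H{\left(p,f \right)} = p^{2} - \frac{p}{137}$ ($H{\left(p,f \right)} = p^{2} + p \left(- \frac{1}{137}\right) = p^{2} - \frac{p}{137}$)
$g = 19232$ ($g = \left(\left(-3\right) \left(-2\right) 6\right)^{2} + 17936 = \left(6 \cdot 6\right)^{2} + 17936 = 36^{2} + 17936 = 1296 + 17936 = 19232$)
$\frac{21195}{160} + \frac{g}{H{\left(71,-108 \right)}} = \frac{21195}{160} + \frac{19232}{71 \left(- \frac{1}{137} + 71\right)} = 21195 \cdot \frac{1}{160} + \frac{19232}{71 \cdot \frac{9726}{137}} = \frac{4239}{32} + \frac{19232}{\frac{690546}{137}} = \frac{4239}{32} + 19232 \cdot \frac{137}{690546} = \frac{4239}{32} + \frac{1317392}{345273} = \frac{1505768791}{11048736}$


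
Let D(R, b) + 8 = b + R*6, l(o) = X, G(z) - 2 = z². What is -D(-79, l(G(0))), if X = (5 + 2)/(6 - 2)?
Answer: 1921/4 ≈ 480.25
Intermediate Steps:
G(z) = 2 + z²
X = 7/4 ≈ 1.7500
l(o) = 7/4
D(R, b) = -8 + b + 6*R (D(R, b) = -8 + (b + R*6) = -8 + (b + 6*R) = -8 + b + 6*R)
-D(-79, l(G(0))) = -(-8 + 7/4 + 6*(-79)) = -(-8 + 7/4 - 474) = -1*(-1921/4) = 1921/4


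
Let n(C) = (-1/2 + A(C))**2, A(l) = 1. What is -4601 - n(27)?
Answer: -18405/4 ≈ -4601.3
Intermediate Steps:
n(C) = 1/4 (n(C) = (-1/2 + 1)**2 = (1/2)**2 = 1/4)
-4601 - n(27) = -4601 - 1*1/4 = -4601 - 1/4 = -18405/4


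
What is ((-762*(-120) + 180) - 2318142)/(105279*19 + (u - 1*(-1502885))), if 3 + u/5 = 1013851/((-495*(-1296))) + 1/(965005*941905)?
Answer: -51931856500904298140640/81708864333135714718979 ≈ -0.63557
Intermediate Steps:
u = -165556520405717341/23324205420339120 (u = -15 + 5*(1013851/((-495*(-1296))) + 1/(965005*941905)) = -15 + 5*(1013851/641520 + (1/965005)*(1/941905)) = -15 + 5*(1013851*(1/641520) + 1/908943034525) = -15 + 5*(1013851/641520 + 1/908943034525) = -15 + 5*(184306560899369459/116621027101695600) = -15 + 184306560899369459/23324205420339120 = -165556520405717341/23324205420339120 ≈ -7.0981)
((-762*(-120) + 180) - 2318142)/(105279*19 + (u - 1*(-1502885))) = ((-762*(-120) + 180) - 2318142)/(105279*19 + (-165556520405717341/23324205420339120 - 1*(-1502885))) = ((91440 + 180) - 2318142)/(2000301 + (-165556520405717341/23324205420339120 + 1502885)) = (91620 - 2318142)/(2000301 + 35053432906625952643859/23324205420339120) = -2226522/81708864333135714718979/23324205420339120 = -2226522*23324205420339120/81708864333135714718979 = -51931856500904298140640/81708864333135714718979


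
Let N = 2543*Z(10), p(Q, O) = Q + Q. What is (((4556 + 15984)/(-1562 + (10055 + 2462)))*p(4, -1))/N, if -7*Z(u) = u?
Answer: -16432/3979795 ≈ -0.0041289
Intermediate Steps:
Z(u) = -u/7
p(Q, O) = 2*Q
N = -25430/7 (N = 2543*(-1/7*10) = 2543*(-10/7) = -25430/7 ≈ -3632.9)
(((4556 + 15984)/(-1562 + (10055 + 2462)))*p(4, -1))/N = (((4556 + 15984)/(-1562 + (10055 + 2462)))*(2*4))/(-25430/7) = ((20540/(-1562 + 12517))*8)*(-7/25430) = ((20540/10955)*8)*(-7/25430) = ((20540*(1/10955))*8)*(-7/25430) = ((4108/2191)*8)*(-7/25430) = (32864/2191)*(-7/25430) = -16432/3979795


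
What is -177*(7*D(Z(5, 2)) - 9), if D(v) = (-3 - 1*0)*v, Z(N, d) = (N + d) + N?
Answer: 46197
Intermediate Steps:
Z(N, d) = d + 2*N
D(v) = -3*v (D(v) = (-3 + 0)*v = -3*v)
-177*(7*D(Z(5, 2)) - 9) = -177*(7*(-3*(2 + 2*5)) - 9) = -177*(7*(-3*(2 + 10)) - 9) = -177*(7*(-3*12) - 9) = -177*(7*(-36) - 9) = -177*(-252 - 9) = -177*(-261) = 46197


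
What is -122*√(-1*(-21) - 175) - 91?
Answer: -91 - 122*I*√154 ≈ -91.0 - 1514.0*I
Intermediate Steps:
-122*√(-1*(-21) - 175) - 91 = -122*√(21 - 175) - 91 = -122*I*√154 - 91 = -91 - 122*I*√154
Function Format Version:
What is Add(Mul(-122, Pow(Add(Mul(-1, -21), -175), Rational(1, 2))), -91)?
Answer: Add(-91, Mul(-122, I, Pow(154, Rational(1, 2)))) ≈ Add(-91.000, Mul(-1514.0, I))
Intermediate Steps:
Add(Mul(-122, Pow(Add(Mul(-1, -21), -175), Rational(1, 2))), -91) = Add(Mul(-122, Pow(Add(21, -175), Rational(1, 2))), -91) = Add(Mul(-122, Pow(-154, Rational(1, 2))), -91) = Add(Mul(-122, Mul(I, Pow(154, Rational(1, 2)))), -91) = Add(Mul(-122, I, Pow(154, Rational(1, 2))), -91) = Add(-91, Mul(-122, I, Pow(154, Rational(1, 2))))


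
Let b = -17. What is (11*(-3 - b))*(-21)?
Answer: -3234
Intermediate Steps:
(11*(-3 - b))*(-21) = (11*(-3 - 1*(-17)))*(-21) = (11*(-3 + 17))*(-21) = (11*14)*(-21) = 154*(-21) = -3234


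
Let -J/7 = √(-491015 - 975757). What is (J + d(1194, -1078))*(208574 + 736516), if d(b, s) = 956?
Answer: 903506040 - 13231260*I*√366693 ≈ 9.0351e+8 - 8.0122e+9*I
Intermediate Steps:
J = -14*I*√366693 (J = -7*√(-491015 - 975757) = -14*I*√366693 ≈ -8477.7*I)
(J + d(1194, -1078))*(208574 + 736516) = (-14*I*√366693 + 956)*(208574 + 736516) = (956 - 14*I*√366693)*945090 = 903506040 - 13231260*I*√366693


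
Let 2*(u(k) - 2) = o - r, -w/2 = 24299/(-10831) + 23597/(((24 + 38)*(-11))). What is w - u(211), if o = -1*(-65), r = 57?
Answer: 249990799/3693371 ≈ 67.686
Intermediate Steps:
w = 272151025/3693371 (w = -2*(24299/(-10831) + 23597/(((24 + 38)*(-11)))) = -2*(24299*(-1/10831) + 23597/((62*(-11)))) = -2*(-24299/10831 + 23597/(-682)) = -2*(-24299/10831 + 23597*(-1/682)) = -2*(-24299/10831 - 23597/682) = -2*(-272151025/7386742) = 272151025/3693371 ≈ 73.686)
o = 65
u(k) = 6 (u(k) = 2 + (65 - 1*57)/2 = 2 + (65 - 57)/2 = 2 + (1/2)*8 = 2 + 4 = 6)
w - u(211) = 272151025/3693371 - 1*6 = 272151025/3693371 - 6 = 249990799/3693371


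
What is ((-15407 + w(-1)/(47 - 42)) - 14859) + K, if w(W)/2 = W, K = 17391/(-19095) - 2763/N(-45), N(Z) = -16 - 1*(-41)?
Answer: -966774464/31825 ≈ -30378.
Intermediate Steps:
N(Z) = 25 (N(Z) = -16 + 41 = 25)
K = -3546284/31825 (K = 17391/(-19095) - 2763/25 = 17391*(-1/19095) - 2763*1/25 = -5797/6365 - 2763/25 = -3546284/31825 ≈ -111.43)
w(W) = 2*W
((-15407 + w(-1)/(47 - 42)) - 14859) + K = ((-15407 + (2*(-1))/(47 - 42)) - 14859) - 3546284/31825 = ((-15407 - 2/5) - 14859) - 3546284/31825 = ((-15407 - 2*⅕) - 14859) - 3546284/31825 = ((-15407 - ⅖) - 14859) - 3546284/31825 = (-77037/5 - 14859) - 3546284/31825 = -151332/5 - 3546284/31825 = -966774464/31825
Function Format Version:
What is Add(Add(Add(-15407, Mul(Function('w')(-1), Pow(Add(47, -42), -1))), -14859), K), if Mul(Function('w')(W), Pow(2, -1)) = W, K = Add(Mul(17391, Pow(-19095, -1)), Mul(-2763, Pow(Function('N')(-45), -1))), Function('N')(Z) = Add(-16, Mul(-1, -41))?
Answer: Rational(-966774464, 31825) ≈ -30378.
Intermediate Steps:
Function('N')(Z) = 25 (Function('N')(Z) = Add(-16, 41) = 25)
K = Rational(-3546284, 31825) (K = Add(Mul(17391, Pow(-19095, -1)), Mul(-2763, Pow(25, -1))) = Add(Mul(17391, Rational(-1, 19095)), Mul(-2763, Rational(1, 25))) = Add(Rational(-5797, 6365), Rational(-2763, 25)) = Rational(-3546284, 31825) ≈ -111.43)
Function('w')(W) = Mul(2, W)
Add(Add(Add(-15407, Mul(Function('w')(-1), Pow(Add(47, -42), -1))), -14859), K) = Add(Add(Add(-15407, Mul(Mul(2, -1), Pow(Add(47, -42), -1))), -14859), Rational(-3546284, 31825)) = Add(Add(Add(-15407, Mul(-2, Pow(5, -1))), -14859), Rational(-3546284, 31825)) = Add(Add(Add(-15407, Mul(-2, Rational(1, 5))), -14859), Rational(-3546284, 31825)) = Add(Add(Add(-15407, Rational(-2, 5)), -14859), Rational(-3546284, 31825)) = Add(Add(Rational(-77037, 5), -14859), Rational(-3546284, 31825)) = Add(Rational(-151332, 5), Rational(-3546284, 31825)) = Rational(-966774464, 31825)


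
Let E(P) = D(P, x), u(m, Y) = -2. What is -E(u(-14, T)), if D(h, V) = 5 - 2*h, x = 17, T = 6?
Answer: -9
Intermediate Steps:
E(P) = 5 - 2*P
-E(u(-14, T)) = -(5 - 2*(-2)) = -(5 + 4) = -1*9 = -9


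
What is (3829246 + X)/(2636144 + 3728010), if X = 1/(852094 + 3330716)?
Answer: 16017008461261/26620046992740 ≈ 0.60169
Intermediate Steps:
X = 1/4182810 ≈ 2.3907e-7
(3829246 + X)/(2636144 + 3728010) = (3829246 + 1/4182810)/(2636144 + 3728010) = (16017008461261/4182810)/6364154 = (16017008461261/4182810)*(1/6364154) = 16017008461261/26620046992740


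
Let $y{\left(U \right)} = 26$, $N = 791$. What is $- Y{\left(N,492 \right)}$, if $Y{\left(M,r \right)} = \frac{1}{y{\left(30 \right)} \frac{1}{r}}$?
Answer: $- \frac{246}{13} \approx -18.923$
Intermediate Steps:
$Y{\left(M,r \right)} = \frac{r}{26}$ ($Y{\left(M,r \right)} = \frac{1}{26 \frac{1}{r}} = \frac{r}{26}$)
$- Y{\left(N,492 \right)} = - \frac{492}{26} = \left(-1\right) \frac{246}{13} = - \frac{246}{13}$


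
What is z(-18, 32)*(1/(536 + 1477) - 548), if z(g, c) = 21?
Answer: -7721861/671 ≈ -11508.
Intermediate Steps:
z(-18, 32)*(1/(536 + 1477) - 548) = 21*(1/(536 + 1477) - 548) = 21*(1/2013 - 548) = 21*(-1103123/2013) = -7721861/671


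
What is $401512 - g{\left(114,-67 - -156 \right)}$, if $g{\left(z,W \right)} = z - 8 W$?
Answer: $402110$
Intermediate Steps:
$401512 - g{\left(114,-67 - -156 \right)} = 401512 - \left(114 - 8 \left(-67 - -156\right)\right) = 401512 - \left(114 - 8 \left(-67 + 156\right)\right) = 401512 - \left(114 - 712\right) = 401512 - -598 = 401512 + 598 = 402110$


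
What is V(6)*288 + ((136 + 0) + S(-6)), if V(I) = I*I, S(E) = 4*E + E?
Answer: 10474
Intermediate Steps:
S(E) = 5*E
V(I) = I²
V(6)*288 + ((136 + 0) + S(-6)) = 6²*288 + ((136 + 0) + 5*(-6)) = 36*288 + (136 - 30) = 10368 + 106 = 10474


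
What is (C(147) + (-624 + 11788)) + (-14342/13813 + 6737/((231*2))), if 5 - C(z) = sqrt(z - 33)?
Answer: 71362589591/6381606 - sqrt(114) ≈ 11172.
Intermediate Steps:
C(z) = 5 - sqrt(-33 + z) (C(z) = 5 - sqrt(z - 33) = 5 - sqrt(-33 + z))
(C(147) + (-624 + 11788)) + (-14342/13813 + 6737/((231*2))) = ((5 - sqrt(-33 + 147)) + (-624 + 11788)) + (-14342/13813 + 6737/((231*2))) = ((5 - sqrt(114)) + 11164) + (-14342*1/13813 + 6737/462) = (11169 - sqrt(114)) + (-14342/13813 + 6737*(1/462)) = (11169 - sqrt(114)) + (-14342/13813 + 6737/462) = (11169 - sqrt(114)) + 86432177/6381606 = 71362589591/6381606 - sqrt(114)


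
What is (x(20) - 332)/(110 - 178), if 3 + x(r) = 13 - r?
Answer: 171/34 ≈ 5.0294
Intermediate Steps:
x(r) = 10 - r (x(r) = -3 + (13 - r) = 10 - r)
(x(20) - 332)/(110 - 178) = ((10 - 1*20) - 332)/(110 - 178) = ((10 - 20) - 332)/(-68) = (-10 - 332)*(-1/68) = -342*(-1/68) = 171/34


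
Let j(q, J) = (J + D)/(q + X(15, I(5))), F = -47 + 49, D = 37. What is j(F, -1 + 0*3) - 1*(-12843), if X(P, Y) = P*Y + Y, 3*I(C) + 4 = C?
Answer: 141327/11 ≈ 12848.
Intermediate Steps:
F = 2
I(C) = -4/3 + C/3
X(P, Y) = Y + P*Y
j(q, J) = (37 + J)/(16/3 + q) (j(q, J) = (J + 37)/(q + (-4/3 + (⅓)*5)*(1 + 15)) = (37 + J)/(q + (-4/3 + 5/3)*16) = (37 + J)/(q + (⅓)*16) = (37 + J)/(q + 16/3) = (37 + J)/(16/3 + q))
j(F, -1 + 0*3) - 1*(-12843) = 3*(37 + (-1 + 0*3))/(16 + 3*2) - 1*(-12843) = 3*(37 + (-1 + 0))/(16 + 6) + 12843 = 3*(37 - 1)/22 + 12843 = 3*(1/22)*36 + 12843 = 54/11 + 12843 = 141327/11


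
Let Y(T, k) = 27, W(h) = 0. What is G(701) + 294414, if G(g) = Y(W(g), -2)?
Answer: 294441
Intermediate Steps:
G(g) = 27
G(701) + 294414 = 27 + 294414 = 294441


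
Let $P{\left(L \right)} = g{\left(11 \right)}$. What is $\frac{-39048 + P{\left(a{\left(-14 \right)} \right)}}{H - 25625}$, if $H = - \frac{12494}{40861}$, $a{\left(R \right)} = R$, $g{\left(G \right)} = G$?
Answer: $\frac{1595090857}{1047075619} \approx 1.5234$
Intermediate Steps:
$P{\left(L \right)} = 11$
$H = - \frac{12494}{40861}$ ($H = \left(-12494\right) \frac{1}{40861} = - \frac{12494}{40861} \approx -0.30577$)
$\frac{-39048 + P{\left(a{\left(-14 \right)} \right)}}{H - 25625} = \frac{-39048 + 11}{- \frac{12494}{40861} - 25625} = - \frac{39037}{- \frac{1047075619}{40861}} = \left(-39037\right) \left(- \frac{40861}{1047075619}\right) = \frac{1595090857}{1047075619}$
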